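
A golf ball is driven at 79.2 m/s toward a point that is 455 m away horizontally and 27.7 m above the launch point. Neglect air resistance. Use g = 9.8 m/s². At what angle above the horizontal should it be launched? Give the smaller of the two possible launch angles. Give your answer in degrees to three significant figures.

Trajectory: y = x tanθ − g x² (1 + tan²θ)/(2v₀²). With x = 455, y = 27.7, v₀ = 79.2, g = 9.80:
161.7 tan²θ − 455 tanθ + (189.4) = 0.
tanθ = [455 ± √(455² − 4 × 161.7 × (189.4))] / (2 × 161.7) = (455 ± 290.7) / 323.4, giving tanθ = 0.5081 or 2.305.
θ = 26.93° or 66.55°; the smaller is 26.93°.

26.9°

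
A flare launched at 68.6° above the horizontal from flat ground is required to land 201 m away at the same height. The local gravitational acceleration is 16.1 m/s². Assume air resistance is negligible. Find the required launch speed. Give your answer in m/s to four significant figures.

From R = (v₀² / g) sin 2θ: v₀ = √(gR / sin 2θ).
v₀ = √(16.1 × 201 / sin 137.2°) = √(3236 / 0.6794) = √4762.9 = 69.01 m/s.

69.01 m/s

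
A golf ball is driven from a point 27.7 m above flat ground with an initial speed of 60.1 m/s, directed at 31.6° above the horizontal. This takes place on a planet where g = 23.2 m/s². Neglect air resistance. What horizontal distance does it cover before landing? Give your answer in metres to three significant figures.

175 m

Components: vₓ = 60.10 cos 31.6° = 51.19 m/s, v_y0 = 60.10 sin 31.6° = 31.49 m/s.
The projectile lands when y = 27.7 + (31.49) t − ½·23.2·t² = 0. Positive root: t = (31.49 + √(31.49² + 2·23.2·27.7)) / 23.2 = (31.49 + 47.72) / 23.2 = 3.414 s.
Horizontal distance: R = vₓ t = 51.19 × 3.414 = 174.8 m.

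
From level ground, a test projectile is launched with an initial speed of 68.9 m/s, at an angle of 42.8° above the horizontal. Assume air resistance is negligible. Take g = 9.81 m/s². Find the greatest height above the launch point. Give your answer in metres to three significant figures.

112 m

Horizontal component vₓ = 68.90 cos 42.8° = 50.55 m/s; vertical v_y0 = 68.90 sin 42.8° = 46.81 m/s.
Peak height H = v_y0² / (2g) = 2191.5 / 19.62 = 111.7 m.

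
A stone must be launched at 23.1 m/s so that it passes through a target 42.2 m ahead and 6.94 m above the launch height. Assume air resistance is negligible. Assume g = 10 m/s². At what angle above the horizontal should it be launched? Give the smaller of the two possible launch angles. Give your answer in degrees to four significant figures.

39.92°

Trajectory: y = x tanθ − g x² (1 + tan²θ)/(2v₀²). With x = 42.2, y = 6.94, v₀ = 23.1, g = 10.0:
16.69 tan²θ − 42.2 tanθ + (23.63) = 0.
tanθ = [42.2 ± √(42.2² − 4 × 16.69 × (23.63))] / (2 × 16.69) = (42.2 ± 14.28) / 33.37, giving tanθ = 0.8367 or 1.692.
θ = 39.92° or 59.42°; the smaller is 39.92°.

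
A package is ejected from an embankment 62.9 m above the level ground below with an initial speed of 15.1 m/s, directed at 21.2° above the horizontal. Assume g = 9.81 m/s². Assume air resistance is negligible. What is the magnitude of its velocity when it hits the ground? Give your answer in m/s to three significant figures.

Components: vₓ = 15.10 cos 21.2° = 14.08 m/s, v_y0 = 15.10 sin 21.2° = 5.461 m/s.
The projectile lands when y = 62.9 + (5.461) t − ½·9.81·t² = 0. Positive root: t = (5.461 + √(5.461² + 2·9.81·62.9)) / 9.81 = (5.461 + 35.55) / 9.81 = 4.181 s.
Vertical velocity at impact: v_y = v_y0 − g t = 5.461 − 9.81 × 4.181 = −35.55 m/s.
Speed: |v| = √(vₓ² + v_y²) = √(14.08² + 35.55²) = 38.24 m/s.

38.2 m/s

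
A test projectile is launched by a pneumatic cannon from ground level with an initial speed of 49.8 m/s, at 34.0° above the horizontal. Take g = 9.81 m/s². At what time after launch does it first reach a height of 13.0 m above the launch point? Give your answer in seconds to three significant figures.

0.513 s

Components: vₓ = 49.80 cos 34.0° = 41.29 m/s, v_y0 = 49.80 sin 34.0° = 27.85 m/s.
Require v_y0 t − ½ g t² = 13.0, i.e. 4.905 t² − 27.85 t + 13.0 = 0.
Quadratic formula: t = (27.85 ± √520.44) / 9.81 = (27.85 ± 22.81) / 9.81 → t = 0.5132 s or 5.164 s.
The first (ascending) time is 0.5132 s.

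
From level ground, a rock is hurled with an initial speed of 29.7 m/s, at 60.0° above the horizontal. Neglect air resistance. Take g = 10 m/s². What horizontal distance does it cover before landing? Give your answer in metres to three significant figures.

Resolve: vₓ = 29.70 cos 60.0° = 14.85 m/s and v_y0 = 29.70 sin 60.0° = 25.72 m/s.
Time aloft: T = 2 v_y0 / g = 2 × 25.72 / 10.0 = 5.144 s.
Horizontal distance R = vₓ T = 14.85 × 5.144 = 76.39 m.

76.4 m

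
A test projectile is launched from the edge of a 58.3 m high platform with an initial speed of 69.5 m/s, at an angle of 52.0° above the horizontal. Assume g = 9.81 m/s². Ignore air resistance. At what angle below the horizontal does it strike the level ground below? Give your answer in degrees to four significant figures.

56.39°

vₓ = 69.50 cos 52.0° = 42.79 m/s; v_y0 = 69.50 sin 52.0° = 54.77 m/s.
Vertical motion (up positive, ground at y = 0): 4.905 t² − (54.77) t − 58.3 = 0, so t = (54.77 + √(54.77² + 2·9.81·58.3)) / 9.81 = (54.77 + 64.37) / 9.81 = 12.14 s.
At impact: v_y = v_y0 − g t = −64.37 m/s; vₓ = 42.79 m/s.
Angle below horizontal: arctan(|v_y|/vₓ) = arctan(64.37/42.79) = 56.39°.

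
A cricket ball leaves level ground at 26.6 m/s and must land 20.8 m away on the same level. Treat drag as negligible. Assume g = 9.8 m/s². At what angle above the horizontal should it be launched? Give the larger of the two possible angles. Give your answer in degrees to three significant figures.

From R = (v₀²/g) sin 2θ: sin 2θ = 9.80 × 20.8 / 707.56 = 0.2881.
2θ = 16.74° or 180° − 16.74° = 163.3°, so θ = 8.372° or 81.63°.
The larger angle is 81.63°.

81.6°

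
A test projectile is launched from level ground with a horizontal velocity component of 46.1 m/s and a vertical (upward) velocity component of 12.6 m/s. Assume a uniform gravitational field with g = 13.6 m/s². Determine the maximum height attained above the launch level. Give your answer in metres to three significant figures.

Maximum height: H = v_y0² / (2g) = 12.60² / (2 × 13.6) = 5.837 m.

5.84 m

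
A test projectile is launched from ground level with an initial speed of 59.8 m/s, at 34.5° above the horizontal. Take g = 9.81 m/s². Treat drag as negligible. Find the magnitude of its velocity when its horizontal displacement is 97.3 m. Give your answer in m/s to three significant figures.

Components: vₓ = 59.80 cos 34.5° = 49.28 m/s, v_y0 = 59.80 sin 34.5° = 33.87 m/s.
x = vₓ t ⇒ t = 97.3/49.28 = 1.974 s.
Vertical velocity there: v_y = v_y0 − g t = 33.87 − 9.81 × 1.974 = 14.50 m/s.
Speed: √(vₓ² + v_y²) = √(49.28² + 14.50²) = 51.37 m/s.

51.4 m/s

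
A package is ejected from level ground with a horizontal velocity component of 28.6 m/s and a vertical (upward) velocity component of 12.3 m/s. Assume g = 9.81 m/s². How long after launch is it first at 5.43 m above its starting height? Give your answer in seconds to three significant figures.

Height y(t) = 12.30 t − 4.905 t² = 5.43 gives 4.905 t² − 12.30 t + 5.43 = 0.
Quadratic formula: t = (12.30 ± √44.753) / 9.81 = (12.30 ± 6.690) / 9.81 → t = 0.5719 s or 1.936 s.
The first (ascending) time is 0.5719 s.

0.572 s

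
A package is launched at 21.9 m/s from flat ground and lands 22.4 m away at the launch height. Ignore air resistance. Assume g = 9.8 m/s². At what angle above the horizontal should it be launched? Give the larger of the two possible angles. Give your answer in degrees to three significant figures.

76.4°

From R = (v₀²/g) sin 2θ: sin 2θ = 9.80 × 22.4 / 479.61 = 0.4577.
2θ = 27.24° or 180° − 27.24° = 152.8°, so θ = 13.62° or 76.38°.
The larger angle is 76.38°.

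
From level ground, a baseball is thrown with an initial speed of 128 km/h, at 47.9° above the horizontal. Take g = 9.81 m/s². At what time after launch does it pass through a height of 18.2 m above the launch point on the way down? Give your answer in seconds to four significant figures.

Convert: 128 km/h = 128/3.6 = 35.56 m/s.
Horizontal component vₓ = 35.56 cos 47.9° = 23.84 m/s; vertical v_y0 = 35.56 sin 47.9° = 26.38 m/s.
Height y(t) = 26.38 t − 4.905 t² = 18.2 gives 4.905 t² − 26.38 t + 18.2 = 0.
Quadratic formula: t = (26.38 ± √338.89) / 9.81 = (26.38 ± 18.41) / 9.81 → t = 0.8127 s or 4.566 s.
The descending-branch root is 4.566 s.

4.566 s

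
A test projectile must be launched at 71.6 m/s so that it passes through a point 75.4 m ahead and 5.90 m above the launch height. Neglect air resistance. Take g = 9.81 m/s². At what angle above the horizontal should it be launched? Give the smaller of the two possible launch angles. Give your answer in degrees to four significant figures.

8.646°

Trajectory: y = x tanθ − g x² (1 + tan²θ)/(2v₀²). With x = 75.4, y = 5.90, v₀ = 71.6, g = 9.81:
5.439 tan²θ − 75.4 tanθ + (11.34) = 0.
tanθ = [75.4 ± √(75.4² − 4 × 5.439 × (11.34))] / (2 × 5.439) = (75.4 ± 73.75) / 10.88, giving tanθ = 0.1521 or 13.71.
θ = 8.646° or 85.83°; the smaller is 8.646°.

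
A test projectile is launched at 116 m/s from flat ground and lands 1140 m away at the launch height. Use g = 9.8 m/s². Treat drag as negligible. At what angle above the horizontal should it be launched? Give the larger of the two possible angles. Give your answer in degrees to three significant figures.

61.9°

From R = (v₀²/g) sin 2θ: sin 2θ = 9.80 × 1140 / 13456 = 0.8303.
2θ = 56.13° or 180° − 56.13° = 123.9°, so θ = 28.06° or 61.94°.
The larger angle is 61.94°.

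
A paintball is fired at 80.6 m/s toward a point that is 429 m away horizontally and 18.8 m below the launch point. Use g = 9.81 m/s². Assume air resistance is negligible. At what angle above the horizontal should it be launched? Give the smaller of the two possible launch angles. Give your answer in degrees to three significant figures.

17.3°

Trajectory: y = x tanθ − g x² (1 + tan²θ)/(2v₀²). With x = 429, y = −18.8, v₀ = 80.6, g = 9.81:
139.0 tan²θ − 429 tanθ + (120.2) = 0.
tanθ = [429 ± √(429² − 4 × 139.0 × (120.2))] / (2 × 139.0) = (429 ± 342.4) / 277.9, giving tanθ = 0.3115 or 2.776.
θ = 17.30° or 70.19°; the smaller is 17.30°.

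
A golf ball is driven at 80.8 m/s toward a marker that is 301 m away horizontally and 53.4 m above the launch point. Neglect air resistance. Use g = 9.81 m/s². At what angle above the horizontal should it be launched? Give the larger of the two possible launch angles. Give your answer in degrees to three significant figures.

Trajectory: y = x tanθ − g x² (1 + tan²θ)/(2v₀²). With x = 301, y = 53.4, v₀ = 80.8, g = 9.81:
68.07 tan²θ − 301 tanθ + (121.5) = 0.
tanθ = [301 ± √(301² − 4 × 68.07 × (121.5))] / (2 × 68.07) = (301 ± 239.8) / 136.1, giving tanθ = 0.4492 or 3.973.
θ = 24.19° or 75.87°; the larger is 75.87°.

75.9°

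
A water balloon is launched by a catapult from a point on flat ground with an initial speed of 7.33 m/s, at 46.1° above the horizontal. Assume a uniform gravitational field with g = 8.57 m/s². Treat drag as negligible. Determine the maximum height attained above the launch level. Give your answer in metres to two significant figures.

1.6 m

Horizontal component vₓ = 7.330 cos 46.1° = 5.083 m/s; vertical v_y0 = 7.330 sin 46.1° = 5.282 m/s.
Peak height H = v_y0² / (2g) = 27.896 / 17.14 = 1.628 m.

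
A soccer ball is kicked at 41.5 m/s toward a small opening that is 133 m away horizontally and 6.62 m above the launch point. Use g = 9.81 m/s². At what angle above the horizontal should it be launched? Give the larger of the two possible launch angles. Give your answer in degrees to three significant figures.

Trajectory: y = x tanθ − g x² (1 + tan²θ)/(2v₀²). With x = 133, y = 6.62, v₀ = 41.5, g = 9.81:
50.38 tan²θ − 133 tanθ + (57.00) = 0.
tanθ = [133 ± √(133² − 4 × 50.38 × (57.00))] / (2 × 50.38) = (133 ± 78.76) / 100.8, giving tanθ = 0.5383 or 2.102.
θ = 28.30° or 64.55°; the larger is 64.55°.

64.6°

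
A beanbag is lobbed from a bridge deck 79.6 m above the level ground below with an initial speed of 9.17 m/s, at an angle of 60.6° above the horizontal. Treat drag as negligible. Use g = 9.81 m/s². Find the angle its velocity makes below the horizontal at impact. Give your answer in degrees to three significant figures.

83.6°

Resolve: vₓ = 9.170 cos 60.6° = 4.502 m/s and v_y0 = 9.170 sin 60.6° = 7.989 m/s.
Vertical motion (up positive, ground at y = 0): 4.905 t² − (7.989) t − 79.6 = 0, so t = (7.989 + √(7.989² + 2·9.81·79.6)) / 9.81 = (7.989 + 40.32) / 9.81 = 4.924 s.
At impact: v_y = v_y0 − g t = −40.32 m/s; vₓ = 4.502 m/s.
Angle below horizontal: arctan(|v_y|/vₓ) = arctan(40.32/4.502) = 83.63°.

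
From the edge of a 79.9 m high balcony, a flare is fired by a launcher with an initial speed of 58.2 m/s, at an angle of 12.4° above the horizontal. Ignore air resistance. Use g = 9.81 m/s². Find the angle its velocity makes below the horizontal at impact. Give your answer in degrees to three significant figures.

36.1°

Resolve: vₓ = 58.20 cos 12.4° = 56.84 m/s and v_y0 = 58.20 sin 12.4° = 12.50 m/s.
Vertical motion (up positive, ground at y = 0): 4.905 t² − (12.50) t − 79.9 = 0, so t = (12.50 + √(12.50² + 2·9.81·79.9)) / 9.81 = (12.50 + 41.52) / 9.81 = 5.506 s.
At impact: v_y = v_y0 − g t = −41.52 m/s; vₓ = 56.84 m/s.
Angle below horizontal: arctan(|v_y|/vₓ) = arctan(41.52/56.84) = 36.15°.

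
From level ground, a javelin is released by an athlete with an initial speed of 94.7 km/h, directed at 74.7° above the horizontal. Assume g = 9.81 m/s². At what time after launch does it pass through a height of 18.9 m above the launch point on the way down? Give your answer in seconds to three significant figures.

4.27 s

Convert: 94.7 km/h = 94.7/3.6 = 26.31 m/s.
vₓ = 26.31 cos 74.7° = 6.941 m/s; v_y0 = 26.31 sin 74.7° = 25.37 m/s.
Height y(t) = 25.37 t − 4.905 t² = 18.9 gives 4.905 t² − 25.37 t + 18.9 = 0.
t = [25.37 ± √(25.37² − 2·9.81·18.9)] / 9.81 = (25.37 ± 16.52) / 9.81, so t = 0.9022 s or t = 4.271 s.
The descending-branch root is 4.271 s.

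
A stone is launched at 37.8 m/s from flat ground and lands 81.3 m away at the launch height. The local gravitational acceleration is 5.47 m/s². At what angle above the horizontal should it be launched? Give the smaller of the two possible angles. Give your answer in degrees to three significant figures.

Level-ground range R = v₀² sin(2θ)/g ⇒ sin(2θ) = gR/v₀² = 5.47 × 81.3 / 37.8² = 0.3112.
2θ = 18.13° or 180° − 18.13° = 161.9°, so θ = 9.067° or 80.93°.
The smaller angle is 9.067°.

9.07°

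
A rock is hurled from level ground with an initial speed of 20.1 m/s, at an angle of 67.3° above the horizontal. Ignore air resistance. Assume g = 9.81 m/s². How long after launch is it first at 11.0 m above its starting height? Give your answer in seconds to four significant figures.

vₓ = 20.10 cos 67.3° = 7.757 m/s; v_y0 = 20.10 sin 67.3° = 18.54 m/s.
Set y = v_y0 t − ½ g t² = 11.0: 4.905 t² − 18.54 t + 11.0 = 0.
t = [18.54 ± √(18.54² − 2·9.81·11.0)] / 9.81 = (18.54 ± 11.31) / 9.81, so t = 0.7368 s or t = 3.044 s.
The first (ascending) time is 0.7368 s.

0.7368 s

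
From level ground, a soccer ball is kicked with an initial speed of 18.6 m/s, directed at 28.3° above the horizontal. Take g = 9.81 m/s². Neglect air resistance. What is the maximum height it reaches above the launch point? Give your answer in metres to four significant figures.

3.963 m

vₓ = 18.60 cos 28.3° = 16.38 m/s; v_y0 = 18.60 sin 28.3° = 8.818 m/s.
At the apex v_y = 0, so H = v_y0²/(2g) = 8.818²/19.62 = 3.963 m.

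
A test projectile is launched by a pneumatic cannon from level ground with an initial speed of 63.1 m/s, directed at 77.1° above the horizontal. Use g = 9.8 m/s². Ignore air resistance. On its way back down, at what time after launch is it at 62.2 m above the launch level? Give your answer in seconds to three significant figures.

vₓ = 63.10 cos 77.1° = 14.09 m/s; v_y0 = 63.10 sin 77.1° = 61.51 m/s.
Height y(t) = 61.51 t − 4.900 t² = 62.2 gives 4.900 t² − 61.51 t + 62.2 = 0.
Quadratic formula: t = (61.51 ± √2564.0) / 9.80 = (61.51 ± 50.64) / 9.80 → t = 1.109 s or 11.44 s.
The descending-branch root is 11.44 s.

11.4 s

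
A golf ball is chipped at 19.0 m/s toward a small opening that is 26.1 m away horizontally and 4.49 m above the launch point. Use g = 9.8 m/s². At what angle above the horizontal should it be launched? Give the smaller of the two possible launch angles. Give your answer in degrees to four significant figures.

34.98°

Trajectory: y = x tanθ − g x² (1 + tan²θ)/(2v₀²). With x = 26.1, y = 4.49, v₀ = 19.0, g = 9.80:
9.246 tan²θ − 26.1 tanθ + (13.74) = 0.
tanθ = [26.1 ± √(26.1² − 4 × 9.246 × (13.74))] / (2 × 9.246) = (26.1 ± 13.16) / 18.49, giving tanθ = 0.6998 or 2.123.
θ = 34.98° or 64.78°; the smaller is 34.98°.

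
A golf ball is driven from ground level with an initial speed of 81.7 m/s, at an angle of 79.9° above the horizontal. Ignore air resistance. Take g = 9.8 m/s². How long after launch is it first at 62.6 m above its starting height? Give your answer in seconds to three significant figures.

Resolve: vₓ = 81.70 cos 79.9° = 14.33 m/s and v_y0 = 81.70 sin 79.9° = 80.43 m/s.
Height y(t) = 80.43 t − 4.900 t² = 62.6 gives 4.900 t² − 80.43 t + 62.6 = 0.
Quadratic formula: t = (80.43 ± √5242.7) / 9.80 = (80.43 ± 72.41) / 9.80 → t = 0.8192 s or 15.60 s.
The first (ascending) time is 0.8192 s.

0.819 s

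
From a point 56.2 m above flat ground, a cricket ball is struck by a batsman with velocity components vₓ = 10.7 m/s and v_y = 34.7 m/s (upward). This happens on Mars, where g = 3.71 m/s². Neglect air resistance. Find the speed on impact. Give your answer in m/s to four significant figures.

Vertical motion (up positive, ground at y = 0): 1.855 t² − (34.70) t − 56.2 = 0, so t = (34.70 + √(34.70² + 2·3.71·56.2)) / 3.71 = (34.70 + 40.26) / 3.71 = 20.21 s.
Vertical velocity at impact: v_y = v_y0 − g t = 34.70 − 3.71 × 20.21 = −40.26 m/s.
Speed: |v| = √(vₓ² + v_y²) = √(10.70² + 40.26²) = 41.66 m/s.

41.66 m/s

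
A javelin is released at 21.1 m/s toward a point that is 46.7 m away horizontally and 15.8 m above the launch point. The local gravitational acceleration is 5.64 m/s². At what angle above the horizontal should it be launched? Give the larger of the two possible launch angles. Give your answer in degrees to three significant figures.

Trajectory: y = x tanθ − g x² (1 + tan²θ)/(2v₀²). With x = 46.7, y = 15.8, v₀ = 21.1, g = 5.64:
13.81 tan²θ − 46.7 tanθ + (29.61) = 0.
tanθ = [46.7 ± √(46.7² − 4 × 13.81 × (29.61))] / (2 × 13.81) = (46.7 ± 23.34) / 27.63, giving tanθ = 0.8457 or 2.535.
θ = 40.22° or 68.47°; the larger is 68.47°.

68.5°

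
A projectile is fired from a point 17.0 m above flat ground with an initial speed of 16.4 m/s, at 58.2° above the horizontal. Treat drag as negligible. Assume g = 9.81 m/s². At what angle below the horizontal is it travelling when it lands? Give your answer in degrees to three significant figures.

Horizontal component vₓ = 16.40 cos 58.2° = 8.642 m/s; vertical v_y0 = 16.40 sin 58.2° = 13.94 m/s.
The projectile lands when y = 17.0 + (13.94) t − ½·9.81·t² = 0. Positive root: t = (13.94 + √(13.94² + 2·9.81·17.0)) / 9.81 = (13.94 + 22.97) / 9.81 = 3.763 s.
At impact: v_y = v_y0 − g t = −22.97 m/s; vₓ = 8.642 m/s.
Angle below horizontal: arctan(|v_y|/vₓ) = arctan(22.97/8.642) = 69.39°.

69.4°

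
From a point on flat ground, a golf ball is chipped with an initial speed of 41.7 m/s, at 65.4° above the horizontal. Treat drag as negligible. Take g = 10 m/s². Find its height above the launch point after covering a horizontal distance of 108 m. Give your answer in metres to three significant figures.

42.4 m

vₓ = 41.70 cos 65.4° = 17.36 m/s; v_y0 = 41.70 sin 65.4° = 37.92 m/s.
At x = 108 m, t = x/vₓ = 108/17.36 = 6.222 s.
Height: y = v_y0 t − ½ g t² = 37.92 × 6.222 − 5.000 × 6.222² = 235.9 − 193.5 = 42.35 m.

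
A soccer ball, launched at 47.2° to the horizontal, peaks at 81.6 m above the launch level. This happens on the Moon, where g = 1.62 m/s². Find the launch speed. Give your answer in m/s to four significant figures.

22.16 m/s

At the peak v_y = 0, so v_y0 = √(2gH) = √(2 × 1.62 × 81.6) = 16.26 m/s.
v_y0 = v₀ sin θ ⇒ v₀ = 16.26 / sin 47.2° = 22.16 m/s.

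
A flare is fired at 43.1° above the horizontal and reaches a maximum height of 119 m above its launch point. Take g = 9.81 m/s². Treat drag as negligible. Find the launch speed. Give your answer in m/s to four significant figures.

70.72 m/s

At the peak v_y = 0, so v_y0 = √(2gH) = √(2 × 9.81 × 119) = 48.32 m/s.
v_y0 = v₀ sin θ ⇒ v₀ = 48.32 / sin 43.1° = 70.72 m/s.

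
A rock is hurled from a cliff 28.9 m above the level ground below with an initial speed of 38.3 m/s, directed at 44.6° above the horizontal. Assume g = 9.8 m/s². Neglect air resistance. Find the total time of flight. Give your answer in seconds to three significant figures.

6.41 s

Resolve: vₓ = 38.30 cos 44.6° = 27.27 m/s and v_y0 = 38.30 sin 44.6° = 26.89 m/s.
The projectile lands when y = 28.9 + (26.89) t − ½·9.80·t² = 0. Positive root: t = (26.89 + √(26.89² + 2·9.80·28.9)) / 9.80 = (26.89 + 35.91) / 9.80 = 6.409 s.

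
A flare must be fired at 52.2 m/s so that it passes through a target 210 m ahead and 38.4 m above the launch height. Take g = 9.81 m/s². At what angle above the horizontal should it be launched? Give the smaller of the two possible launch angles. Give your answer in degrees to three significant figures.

38.9°

Trajectory: y = x tanθ − g x² (1 + tan²θ)/(2v₀²). With x = 210, y = 38.4, v₀ = 52.2, g = 9.81:
79.38 tan²θ − 210 tanθ + (117.8) = 0.
tanθ = [210 ± √(210² − 4 × 79.38 × (117.8))] / (2 × 79.38) = (210 ± 81.85) / 158.8, giving tanθ = 0.8072 or 1.838.
θ = 38.91° or 61.45°; the smaller is 38.91°.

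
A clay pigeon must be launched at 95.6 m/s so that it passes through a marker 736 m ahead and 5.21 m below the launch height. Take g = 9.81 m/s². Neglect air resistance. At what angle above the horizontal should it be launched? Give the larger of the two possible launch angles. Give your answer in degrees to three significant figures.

Trajectory: y = x tanθ − g x² (1 + tan²θ)/(2v₀²). With x = 736, y = −5.21, v₀ = 95.6, g = 9.81:
290.7 tan²θ − 736 tanθ + (285.5) = 0.
tanθ = [736 ± √(736² − 4 × 290.7 × (285.5))] / (2 × 290.7) = (736 ± 457.9) / 581.4, giving tanθ = 0.4783 or 2.053.
θ = 25.56° or 64.03°; the larger is 64.03°.

64.0°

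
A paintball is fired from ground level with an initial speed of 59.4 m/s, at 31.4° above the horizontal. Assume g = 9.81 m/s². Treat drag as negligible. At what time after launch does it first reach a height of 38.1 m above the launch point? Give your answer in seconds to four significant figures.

1.677 s

Components: vₓ = 59.40 cos 31.4° = 50.70 m/s, v_y0 = 59.40 sin 31.4° = 30.95 m/s.
Height y(t) = 30.95 t − 4.905 t² = 38.1 gives 4.905 t² − 30.95 t + 38.1 = 0.
t = [30.95 ± √(30.95² − 2·9.81·38.1)] / 9.81 = (30.95 ± 14.50) / 9.81, so t = 1.677 s or t = 4.633 s.
The first (ascending) time is 1.677 s.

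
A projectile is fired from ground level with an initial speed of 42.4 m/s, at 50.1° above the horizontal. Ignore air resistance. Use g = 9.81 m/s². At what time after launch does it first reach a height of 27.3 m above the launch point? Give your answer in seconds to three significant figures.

Resolve: vₓ = 42.40 cos 50.1° = 27.20 m/s and v_y0 = 42.40 sin 50.1° = 32.53 m/s.
Height y(t) = 32.53 t − 4.905 t² = 27.3 gives 4.905 t² − 32.53 t + 27.3 = 0.
t = [32.53 ± √(32.53² − 2·9.81·27.3)] / 9.81 = (32.53 ± 22.86) / 9.81, so t = 0.9858 s or t = 5.646 s.
The first (ascending) time is 0.9858 s.

0.986 s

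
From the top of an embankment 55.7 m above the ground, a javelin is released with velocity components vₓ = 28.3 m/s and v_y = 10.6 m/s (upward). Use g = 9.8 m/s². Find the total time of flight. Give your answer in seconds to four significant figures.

With up positive and y = 0 at the ground: y(t) = 55.7 + (10.60) t − 4.900 t². Setting y = 0 and taking the positive root: t = [10.60 + √(10.60² + 2·9.80·55.7)] / 9.80 = (10.60 + 34.70) / 9.80 = 4.622 s.

4.622 s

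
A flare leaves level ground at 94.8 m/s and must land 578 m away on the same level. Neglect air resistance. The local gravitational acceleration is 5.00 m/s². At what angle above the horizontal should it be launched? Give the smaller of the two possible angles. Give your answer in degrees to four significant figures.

9.379°

Level-ground range R = v₀² sin(2θ)/g ⇒ sin(2θ) = gR/v₀² = 5.00 × 578 / 94.8² = 0.3216.
2θ = 18.76° or 180° − 18.76° = 161.2°, so θ = 9.379° or 80.62°.
The smaller angle is 9.379°.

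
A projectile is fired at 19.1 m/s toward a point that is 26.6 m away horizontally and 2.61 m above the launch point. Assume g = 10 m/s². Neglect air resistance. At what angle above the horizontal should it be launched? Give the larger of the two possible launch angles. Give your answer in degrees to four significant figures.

Trajectory: y = x tanθ − g x² (1 + tan²θ)/(2v₀²). With x = 26.6, y = 2.61, v₀ = 19.1, g = 10.0:
9.698 tan²θ − 26.6 tanθ + (12.31) = 0.
tanθ = [26.6 ± √(26.6² − 4 × 9.698 × (12.31))] / (2 × 9.698) = (26.6 ± 15.17) / 19.40, giving tanθ = 0.5893 or 2.154.
θ = 30.51° or 65.09°; the larger is 65.09°.

65.09°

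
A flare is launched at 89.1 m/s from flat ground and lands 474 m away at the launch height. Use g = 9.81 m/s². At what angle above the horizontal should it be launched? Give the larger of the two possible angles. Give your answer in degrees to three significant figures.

72.1°

R = v₀² sin 2θ / g gives sin 2θ = gR/v₀² = 9.81·474/89.1² = 0.5857.
2θ = 35.85° or 180° − 35.85° = 144.1°, so θ = 17.93° or 72.07°.
The larger angle is 72.07°.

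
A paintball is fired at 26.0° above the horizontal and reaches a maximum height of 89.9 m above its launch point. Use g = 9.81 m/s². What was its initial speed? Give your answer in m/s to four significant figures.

At the peak v_y = 0, so v_y0 = √(2gH) = √(2 × 9.81 × 89.9) = 42.00 m/s.
v_y0 = v₀ sin θ ⇒ v₀ = 42.00 / sin 26.0° = 95.80 m/s.

95.80 m/s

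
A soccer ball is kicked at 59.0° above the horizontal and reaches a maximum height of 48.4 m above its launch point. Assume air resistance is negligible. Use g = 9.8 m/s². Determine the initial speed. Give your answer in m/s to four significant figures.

At the peak v_y = 0, so v_y0 = √(2gH) = √(2 × 9.80 × 48.4) = 30.80 m/s.
v_y0 = v₀ sin θ ⇒ v₀ = 30.80 / sin 59.0° = 35.93 m/s.

35.93 m/s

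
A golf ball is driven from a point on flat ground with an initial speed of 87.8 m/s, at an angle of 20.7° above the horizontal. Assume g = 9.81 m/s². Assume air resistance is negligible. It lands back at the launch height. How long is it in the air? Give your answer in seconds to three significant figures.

Horizontal component vₓ = 87.80 cos 20.7° = 82.13 m/s; vertical v_y0 = 87.80 sin 20.7° = 31.04 m/s.
Landing at launch height ⇒ T = 2 v_y0 / g = 2 × 31.04 / 9.81 = 6.327 s.

6.33 s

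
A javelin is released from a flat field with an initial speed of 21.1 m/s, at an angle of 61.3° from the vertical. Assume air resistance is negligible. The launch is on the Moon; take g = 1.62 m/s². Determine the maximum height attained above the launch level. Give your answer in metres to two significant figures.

32 m

Components: vₓ = 21.10 sin 61.3° = 18.51 m/s, v_y0 = 21.10 cos 61.3° = 10.13 m/s.
At the apex v_y = 0, so H = v_y0²/(2g) = 10.13²/3.240 = 31.69 m.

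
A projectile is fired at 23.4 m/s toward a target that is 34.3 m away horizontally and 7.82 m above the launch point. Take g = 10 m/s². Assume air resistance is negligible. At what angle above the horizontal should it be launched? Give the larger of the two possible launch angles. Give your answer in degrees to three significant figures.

Trajectory: y = x tanθ − g x² (1 + tan²θ)/(2v₀²). With x = 34.3, y = 7.82, v₀ = 23.4, g = 10.0:
10.74 tan²θ − 34.3 tanθ + (18.56) = 0.
tanθ = [34.3 ± √(34.3² − 4 × 10.74 × (18.56))] / (2 × 10.74) = (34.3 ± 19.46) / 21.49, giving tanθ = 0.6906 or 2.502.
θ = 34.63° or 68.22°; the larger is 68.22°.

68.2°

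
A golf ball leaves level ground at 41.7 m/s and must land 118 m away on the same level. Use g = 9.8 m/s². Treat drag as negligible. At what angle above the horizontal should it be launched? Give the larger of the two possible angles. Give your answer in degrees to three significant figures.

From R = (v₀²/g) sin 2θ: sin 2θ = 9.80 × 118 / 1738.9 = 0.6650.
2θ = 41.68° or 180° − 41.68° = 138.3°, so θ = 20.84° or 69.16°.
The larger angle is 69.16°.

69.2°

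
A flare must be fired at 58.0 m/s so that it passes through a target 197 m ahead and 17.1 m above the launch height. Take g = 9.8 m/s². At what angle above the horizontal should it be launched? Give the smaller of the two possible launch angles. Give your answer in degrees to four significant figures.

Trajectory: y = x tanθ − g x² (1 + tan²θ)/(2v₀²). With x = 197, y = 17.1, v₀ = 58.0, g = 9.80:
56.53 tan²θ − 197 tanθ + (73.63) = 0.
tanθ = [197 ± √(197² − 4 × 56.53 × (73.63))] / (2 × 56.53) = (197 ± 148.9) / 113.1, giving tanθ = 0.4258 or 3.059.
θ = 23.06° or 71.90°; the smaller is 23.06°.

23.06°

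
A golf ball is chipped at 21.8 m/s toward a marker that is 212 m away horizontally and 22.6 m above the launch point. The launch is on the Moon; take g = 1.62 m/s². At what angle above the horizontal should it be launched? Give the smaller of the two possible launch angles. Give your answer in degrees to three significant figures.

Trajectory: y = x tanθ − g x² (1 + tan²θ)/(2v₀²). With x = 212, y = 22.6, v₀ = 21.8, g = 1.62:
76.60 tan²θ − 212 tanθ + (99.20) = 0.
tanθ = [212 ± √(212² − 4 × 76.60 × (99.20))] / (2 × 76.60) = (212 ± 120.6) / 153.2, giving tanθ = 0.5965 or 2.171.
θ = 30.82° or 65.27°; the smaller is 30.82°.

30.8°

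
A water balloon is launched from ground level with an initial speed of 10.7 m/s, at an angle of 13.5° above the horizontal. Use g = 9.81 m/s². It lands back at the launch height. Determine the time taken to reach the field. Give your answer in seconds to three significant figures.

0.509 s

Resolve: vₓ = 10.70 cos 13.5° = 10.40 m/s and v_y0 = 10.70 sin 13.5° = 2.498 m/s.
Landing at launch height ⇒ T = 2 v_y0 / g = 2 × 2.498 / 9.81 = 0.5092 s.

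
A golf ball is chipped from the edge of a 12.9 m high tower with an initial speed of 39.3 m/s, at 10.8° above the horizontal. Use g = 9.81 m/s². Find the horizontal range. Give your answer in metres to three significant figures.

vₓ = 39.30 cos 10.8° = 38.60 m/s; v_y0 = 39.30 sin 10.8° = 7.364 m/s.
With up positive and y = 0 at the ground: y(t) = 12.9 + (7.364) t − 4.905 t². Setting y = 0 and taking the positive root: t = [7.364 + √(7.364² + 2·9.81·12.9)] / 9.81 = (7.364 + 17.53) / 9.81 = 2.538 s.
Horizontal distance: R = vₓ t = 38.60 × 2.538 = 97.97 m.

98.0 m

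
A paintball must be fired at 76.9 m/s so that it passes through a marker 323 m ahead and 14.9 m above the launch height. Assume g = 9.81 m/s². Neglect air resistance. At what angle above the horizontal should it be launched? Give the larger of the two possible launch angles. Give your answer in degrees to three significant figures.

Trajectory: y = x tanθ − g x² (1 + tan²θ)/(2v₀²). With x = 323, y = 14.9, v₀ = 76.9, g = 9.81:
86.53 tan²θ − 323 tanθ + (101.4) = 0.
tanθ = [323 ± √(323² − 4 × 86.53 × (101.4))] / (2 × 86.53) = (323 ± 263.1) / 173.1, giving tanθ = 0.3461 or 3.386.
θ = 19.09° or 73.55°; the larger is 73.55°.

73.5°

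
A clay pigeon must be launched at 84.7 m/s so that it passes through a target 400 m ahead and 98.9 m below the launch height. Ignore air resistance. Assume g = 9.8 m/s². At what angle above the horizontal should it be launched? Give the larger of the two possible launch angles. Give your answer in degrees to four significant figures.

Trajectory: y = x tanθ − g x² (1 + tan²θ)/(2v₀²). With x = 400, y = −98.9, v₀ = 84.7, g = 9.80:
109.3 tan²θ − 400 tanθ + (10.38) = 0.
tanθ = [400 ± √(400² − 4 × 109.3 × (10.38))] / (2 × 109.3) = (400 ± 394.3) / 218.6, giving tanθ = 0.02614 or 3.634.
θ = 1.497° or 74.61°; the larger is 74.61°.

74.61°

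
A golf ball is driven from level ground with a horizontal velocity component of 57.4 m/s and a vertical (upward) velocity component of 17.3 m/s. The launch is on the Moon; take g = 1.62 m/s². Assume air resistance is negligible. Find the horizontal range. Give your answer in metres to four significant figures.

Flight time T = 2 v_y0 / g = 21.36 s.
Range: R = vₓ T = 57.40 × 21.36 = 1226 m.

1226 m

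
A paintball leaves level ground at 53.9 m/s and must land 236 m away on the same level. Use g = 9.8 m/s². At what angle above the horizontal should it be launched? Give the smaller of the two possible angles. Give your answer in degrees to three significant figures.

R = v₀² sin 2θ / g gives sin 2θ = gR/v₀² = 9.80·236/53.9² = 0.7961.
2θ = 52.76° or 180° − 52.76° = 127.2°, so θ = 26.38° or 63.62°.
The smaller angle is 26.38°.

26.4°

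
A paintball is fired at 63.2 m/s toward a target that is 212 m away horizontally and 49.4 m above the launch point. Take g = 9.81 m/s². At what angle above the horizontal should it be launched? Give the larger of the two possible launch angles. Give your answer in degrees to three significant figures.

72.9°

Trajectory: y = x tanθ − g x² (1 + tan²θ)/(2v₀²). With x = 212, y = 49.4, v₀ = 63.2, g = 9.81:
55.19 tan²θ − 212 tanθ + (104.6) = 0.
tanθ = [212 ± √(212² − 4 × 55.19 × (104.6))] / (2 × 55.19) = (212 ± 147.8) / 110.4, giving tanθ = 0.5813 or 3.260.
θ = 30.17° or 72.95°; the larger is 72.95°.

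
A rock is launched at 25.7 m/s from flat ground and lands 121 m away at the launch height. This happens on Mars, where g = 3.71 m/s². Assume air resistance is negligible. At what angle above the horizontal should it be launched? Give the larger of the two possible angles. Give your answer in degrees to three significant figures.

R = v₀² sin 2θ / g gives sin 2θ = gR/v₀² = 3.71·121/25.7² = 0.6797.
2θ = 42.82° or 180° − 42.82° = 137.2°, so θ = 21.41° or 68.59°.
The larger angle is 68.59°.

68.6°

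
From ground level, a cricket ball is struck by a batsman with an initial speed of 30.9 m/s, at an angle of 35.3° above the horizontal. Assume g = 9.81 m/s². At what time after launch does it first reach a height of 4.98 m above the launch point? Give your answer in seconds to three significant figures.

0.304 s

Horizontal component vₓ = 30.90 cos 35.3° = 25.22 m/s; vertical v_y0 = 30.90 sin 35.3° = 17.86 m/s.
Height y(t) = 17.86 t − 4.905 t² = 4.98 gives 4.905 t² − 17.86 t + 4.98 = 0.
t = [17.86 ± √(17.86² − 2·9.81·4.98)] / 9.81 = (17.86 ± 14.87) / 9.81, so t = 0.3043 s or t = 3.336 s.
The first (ascending) time is 0.3043 s.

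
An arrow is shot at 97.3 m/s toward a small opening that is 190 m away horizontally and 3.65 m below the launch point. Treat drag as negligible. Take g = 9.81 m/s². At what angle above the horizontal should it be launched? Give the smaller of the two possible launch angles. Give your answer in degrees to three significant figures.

4.57°

Trajectory: y = x tanθ − g x² (1 + tan²θ)/(2v₀²). With x = 190, y = −3.65, v₀ = 97.3, g = 9.81:
18.70 tan²θ − 190 tanθ + (15.05) = 0.
tanθ = [190 ± √(190² − 4 × 18.70 × (15.05))] / (2 × 18.70) = (190 ± 187.0) / 37.41, giving tanθ = 0.07986 or 10.08.
θ = 4.566° or 84.33°; the smaller is 4.566°.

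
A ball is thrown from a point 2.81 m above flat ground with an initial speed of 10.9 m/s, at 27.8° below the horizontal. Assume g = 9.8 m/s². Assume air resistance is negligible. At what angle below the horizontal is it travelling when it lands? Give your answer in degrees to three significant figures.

Resolve: vₓ = 10.90 cos 27.8° = 9.642 m/s and v_y0 = −5.084 m/s (downward).
The projectile lands when y = 2.81 + (−5.084) t − ½·9.80·t² = 0. Positive root: t = (−5.084 + √(5.084² + 2·9.80·2.81)) / 9.80 = (−5.084 + 8.996) / 9.80 = 0.3992 s.
At impact: v_y = v_y0 − g t = −8.996 m/s; vₓ = 9.642 m/s.
Angle below horizontal: arctan(|v_y|/vₓ) = arctan(8.996/9.642) = 43.01°.

43.0°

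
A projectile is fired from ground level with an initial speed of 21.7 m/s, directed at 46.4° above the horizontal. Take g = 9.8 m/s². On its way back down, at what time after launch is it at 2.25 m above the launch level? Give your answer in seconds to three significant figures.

Horizontal component vₓ = 21.70 cos 46.4° = 14.96 m/s; vertical v_y0 = 21.70 sin 46.4° = 15.71 m/s.
Set y = v_y0 t − ½ g t² = 2.25: 4.900 t² − 15.71 t + 2.25 = 0.
Quadratic formula: t = (15.71 ± √202.85) / 9.80 = (15.71 ± 14.24) / 9.80 → t = 0.1502 s or 3.057 s.
The descending-branch root is 3.057 s.

3.06 s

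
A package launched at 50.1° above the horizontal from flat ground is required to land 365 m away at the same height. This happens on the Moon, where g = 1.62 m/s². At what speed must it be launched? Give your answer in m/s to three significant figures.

Level-ground range: R = v₀² sin(2θ)/g, so v₀ = √(gR / sin 2θ).
v₀ = √(1.62 × 365 / sin 100.2°) = √(591.3 / 0.9842) = √600.80 = 24.51 m/s.

24.5 m/s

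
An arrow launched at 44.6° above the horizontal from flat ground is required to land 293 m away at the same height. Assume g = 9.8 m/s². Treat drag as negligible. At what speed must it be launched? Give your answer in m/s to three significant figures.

53.6 m/s

From R = (v₀² / g) sin 2θ: v₀ = √(gR / sin 2θ).
v₀ = √(9.80 × 293 / sin 89.20°) = √(2871 / 0.9999) = √2871.7 = 53.59 m/s.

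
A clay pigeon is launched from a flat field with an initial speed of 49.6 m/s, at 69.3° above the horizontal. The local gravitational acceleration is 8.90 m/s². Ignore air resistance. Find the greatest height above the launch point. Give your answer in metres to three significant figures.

121 m

Horizontal component vₓ = 49.60 cos 69.3° = 17.53 m/s; vertical v_y0 = 49.60 sin 69.3° = 46.40 m/s.
Maximum height: H = v_y0² / (2g) = 46.40² / (2 × 8.90) = 120.9 m.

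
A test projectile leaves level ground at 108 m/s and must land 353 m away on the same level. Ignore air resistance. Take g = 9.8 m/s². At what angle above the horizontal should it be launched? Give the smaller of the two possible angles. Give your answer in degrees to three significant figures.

8.63°

R = v₀² sin 2θ / g gives sin 2θ = gR/v₀² = 9.80·353/108² = 0.2966.
2θ = 17.25° or 180° − 17.25° = 162.7°, so θ = 8.626° or 81.37°.
The smaller angle is 8.626°.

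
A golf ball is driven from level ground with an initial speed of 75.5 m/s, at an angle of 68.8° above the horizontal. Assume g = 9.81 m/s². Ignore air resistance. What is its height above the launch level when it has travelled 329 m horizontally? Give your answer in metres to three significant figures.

Resolve: vₓ = 75.50 cos 68.8° = 27.30 m/s and v_y0 = 75.50 sin 68.8° = 70.39 m/s.
At x = 329 m, t = x/vₓ = 329/27.30 = 12.05 s.
Height: y = v_y0 t − ½ g t² = 70.39 × 12.05 − 4.905 × 12.05² = 848.2 − 712.2 = 136.0 m.

136 m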